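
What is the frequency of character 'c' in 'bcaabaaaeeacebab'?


Scanning 'bcaabaaaeeacebab' for 'c':
  Position 1: 'c' -> MATCH (count: 1)
  Position 11: 'c' -> MATCH (count: 2)
Total occurrences of 'c': 2

2


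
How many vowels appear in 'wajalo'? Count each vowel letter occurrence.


Scanning each character of 'wajalo':
  Position 1: 'w' -> consonant (running count: 0)
  Position 2: 'a' -> vowel (running count: 1)
  Position 3: 'j' -> consonant (running count: 1)
  Position 4: 'a' -> vowel (running count: 2)
  Position 5: 'l' -> consonant (running count: 2)
  Position 6: 'o' -> vowel (running count: 3)
Total vowels: 3

3


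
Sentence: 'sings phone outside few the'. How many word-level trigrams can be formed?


Word trigrams from [5] words:
  Trigram 1: (sings phone outside)
  Trigram 2: (phone outside few)
  Trigram 3: (outside few the)
Total word trigrams: 5 - 2 = 3

3


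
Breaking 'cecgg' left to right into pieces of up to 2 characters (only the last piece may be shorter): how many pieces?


'cecgg' has 5 characters.
Chunking with max size 2:
  Chunk 1: 'ce' (positions 0-1)
  Chunk 2: 'cg' (positions 2-3)
  Chunk 3: 'g' (positions 4-4)
Total chunks: ceil(5 / 2) = 3

3


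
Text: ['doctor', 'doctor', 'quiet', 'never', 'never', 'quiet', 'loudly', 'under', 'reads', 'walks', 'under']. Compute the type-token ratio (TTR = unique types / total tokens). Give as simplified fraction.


Tokens: 11
Unique types: ('doctor', 'loudly', 'never', 'quiet', 'reads', 'under', 'walks') = 7
TTR = 7/11
Already in lowest terms.

7/11


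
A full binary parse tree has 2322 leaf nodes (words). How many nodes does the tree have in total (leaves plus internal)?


Leaf nodes (terminals): 2322
Internal nodes = n - 1 = 2322 - 1 = 2321
Total = leaves + internal = 2322 + 2321 = 4643

4643


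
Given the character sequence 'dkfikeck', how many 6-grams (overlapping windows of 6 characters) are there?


String 'dkfikeck' has length L = 8.
Number of overlapping n-grams = L - n + 1
Substituting: 8 - 6 + 1 = 3

3


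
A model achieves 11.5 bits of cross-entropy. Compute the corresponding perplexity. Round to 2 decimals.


Perplexity formula: PP = 2^H
H = 11.5
PP = 2^11.5
Decompose: 2^11.5 = 2^11 * 2^0.5 = 2^11 * sqrt(2)
2^11 = 2048, sqrt(2) ~ 1.4142136
PP ~ 2048 * 1.4142136 = 2896.3094528
Rounded to 2 decimals: 2896.31

2896.31


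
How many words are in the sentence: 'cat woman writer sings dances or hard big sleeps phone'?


Counting words by splitting on spaces:
  Word 1: 'cat'
  Word 2: 'woman'
  Word 3: 'writer'
  Word 4: 'sings'
  Word 5: 'dances'
  Word 6: 'or'
  Word 7: 'hard'
  Word 8: 'big'
  Word 9: 'sleeps'
  Word 10: 'phone'
Total words: 10

10


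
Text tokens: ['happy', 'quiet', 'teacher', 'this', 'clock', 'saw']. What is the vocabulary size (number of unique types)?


Listing all tokens and tracking unique types:
  Token 1: 'happy' -> NEW (unique so far: 1)
  Token 2: 'quiet' -> NEW (unique so far: 2)
  Token 3: 'teacher' -> NEW (unique so far: 3)
  Token 4: 'this' -> NEW (unique so far: 4)
  Token 5: 'clock' -> NEW (unique so far: 5)
  Token 6: 'saw' -> NEW (unique so far: 6)
Unique types: ('clock', 'happy', 'quiet', 'saw', 'teacher', 'this')
Vocabulary size: 6

6


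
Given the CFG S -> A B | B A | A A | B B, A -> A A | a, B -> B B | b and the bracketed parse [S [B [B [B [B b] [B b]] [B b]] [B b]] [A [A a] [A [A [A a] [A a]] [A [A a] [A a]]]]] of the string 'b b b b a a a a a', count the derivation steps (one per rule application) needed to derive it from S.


Every bracketed nonterminal node [X ...] in the tree is produced by exactly one rule application.
Reading the tree off as a leftmost derivation:
  Step 1: S  =>  B A   (applied S -> B A)
  Step 2: B A  =>  B B A   (applied B -> B B)
  Step 3: B B A  =>  B B B A   (applied B -> B B)
  Step 4: B B B A  =>  B B B B A   (applied B -> B B)
  Step 5: B B B B A  =>  b B B B A   (applied B -> b)
  Step 6: b B B B A  =>  b b B B A   (applied B -> b)
  Step 7: b b B B A  =>  b b b B A   (applied B -> b)
  Step 8: b b b B A  =>  b b b b A   (applied B -> b)
  Step 9: b b b b A  =>  b b b b A A   (applied A -> A A)
  Step 10: b b b b A A  =>  b b b b a A   (applied A -> a)
  Step 11: b b b b a A  =>  b b b b a A A   (applied A -> A A)
  Step 12: b b b b a A A  =>  b b b b a A A A   (applied A -> A A)
  Step 13: b b b b a A A A  =>  b b b b a a A A   (applied A -> a)
  Step 14: b b b b a a A A  =>  b b b b a a a A   (applied A -> a)
  Step 15: b b b b a a a A  =>  b b b b a a a A A   (applied A -> A A)
  Step 16: b b b b a a a A A  =>  b b b b a a a a A   (applied A -> a)
  Step 17: b b b b a a a a A  =>  b b b b a a a a a   (applied A -> a)
Final yield: b b b b a a a a a
Total rewrite steps: 17

17


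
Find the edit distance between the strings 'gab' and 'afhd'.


Building DP table for s1='gab' (len 3) and s2='afhd' (len 4):
       a  f  h  d
    0  1  2  3  4
  g 1  1  2  3  4
  a 2  1  2  3  4
  b 3  2  2  3  4
Edit distance = dp[3][4] = 4

4


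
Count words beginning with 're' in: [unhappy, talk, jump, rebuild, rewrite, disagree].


Checking each word for prefix 're':
  'unhappy' -> no (count: 0)
  'talk' -> no (count: 0)
  'jump' -> no (count: 0)
  'rebuild' -> YES, starts with 're' (count: 1)
  'rewrite' -> YES, starts with 're' (count: 2)
  'disagree' -> no (count: 2)
Total with prefix 're': 2

2


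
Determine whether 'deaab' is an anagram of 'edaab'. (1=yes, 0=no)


Sort characters of 'deaab': 'aabde'
Sort characters of 'edaab': 'aabde'
Sorted forms match -> they ARE anagrams
Result: 1

1


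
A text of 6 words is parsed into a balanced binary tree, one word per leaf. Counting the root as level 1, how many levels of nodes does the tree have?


In a balanced binary tree with n leaves the deepest leaf is ceil(log2(n)) edges below the root,
so counting node levels inclusive of root and leaves gives ceil(log2(n)) + 1 levels.
log2(6) = 2.5850
ceil(2.5850) = 3
levels = 3 + 1 = 4

4


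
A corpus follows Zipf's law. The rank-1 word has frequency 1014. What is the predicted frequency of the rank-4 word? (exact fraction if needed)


Zipf's law: freq(rank) = f1 / rank
f1 = 1014, rank = 4
freq = 1014 / 4
GCD(1014, 4) = 2
Simplified: 507/2

507/2


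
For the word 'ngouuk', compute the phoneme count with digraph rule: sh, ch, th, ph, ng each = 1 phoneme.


Parsing 'ngouuk' greedily, digraphs first:
  'ng' -> digraph (1 consonant phoneme) (phonemes so far: 1)
  'o' -> vowel phoneme (phonemes so far: 2)
  'u' -> vowel phoneme (phonemes so far: 3)
  'u' -> vowel phoneme (phonemes so far: 4)
  'k' -> consonant phoneme (phonemes so far: 5)
Total phonemes: 5

5


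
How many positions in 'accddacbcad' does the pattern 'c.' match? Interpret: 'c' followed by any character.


Pattern: c. means 'c' followed by any character.
Scanning 'accddacbcad' position-by-position:
  Pos 0: window 'ac' -> no
  Pos 1: window 'cc' -> MATCH
  Pos 2: window 'cd' -> MATCH
  Pos 3: window 'dd' -> no
  Pos 4: window 'da' -> no
  Pos 5: window 'ac' -> no
  Pos 6: window 'cb' -> MATCH
  Pos 7: window 'bc' -> no
  Pos 8: window 'ca' -> MATCH
  Pos 9: window 'ad' -> no
  Pos 10: window 'd' -> no
Total matches: 4

4


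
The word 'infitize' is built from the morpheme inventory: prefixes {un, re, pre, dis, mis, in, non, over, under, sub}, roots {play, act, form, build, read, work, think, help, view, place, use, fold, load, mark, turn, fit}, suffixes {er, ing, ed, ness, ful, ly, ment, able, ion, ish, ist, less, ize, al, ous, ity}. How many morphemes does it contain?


Segmenting 'infitize' against the inventory:
  'in' -> prefix (morpheme 1)
  'fit' -> root (morpheme 2)
  'ize' -> suffix (morpheme 3)
Total morphemes: 3

3


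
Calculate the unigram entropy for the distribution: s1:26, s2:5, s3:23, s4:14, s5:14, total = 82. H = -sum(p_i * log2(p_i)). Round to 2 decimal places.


Computing entropy H = -sum(p_i * log2(p_i)):
  s1: p = 26/82 = 0.3171, -p*log2(p) = 0.5254
  s2: p = 5/82 = 0.0610, -p*log2(p) = 0.2461
  s3: p = 23/82 = 0.2805, -p*log2(p) = 0.5144
  s4: p = 14/82 = 0.1707, -p*log2(p) = 0.4354
  s5: p = 14/82 = 0.1707, -p*log2(p) = 0.4354
H = sum of terms = 2.1567
Rounded to 2 decimals: 2.16

2.16


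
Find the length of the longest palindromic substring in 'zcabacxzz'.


Scanning 'zcabacxzz' for palindromic substrings.
Substring at positions 1-5: 'cabac'.
Check: reverse('cabac') = 'cabac' -> palindrome confirmed.
Neighbouring characters ('z' / 'x') break symmetry, so it cannot extend further.
No longer palindromic substring exists; longest length = 5

5


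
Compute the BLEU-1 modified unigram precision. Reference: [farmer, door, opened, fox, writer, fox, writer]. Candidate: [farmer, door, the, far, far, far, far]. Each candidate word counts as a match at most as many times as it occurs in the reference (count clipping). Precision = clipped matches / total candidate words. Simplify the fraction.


Reference word counts: {'door': 1, 'farmer': 1, 'fox': 2, 'opened': 1, 'writer': 2}
Checking each candidate word (with clipping):
  'farmer' -> in reference (ref count 1, used 1/1) -> match (matches: 1)
  'door' -> in reference (ref count 1, used 1/1) -> match (matches: 2)
  'the' -> not in reference -> no match (matches: 2)
  'far' -> not in reference -> no match (matches: 2)
  'far' -> not in reference -> no match (matches: 2)
  'far' -> not in reference -> no match (matches: 2)
  'far' -> not in reference -> no match (matches: 2)
Clipped matches: 2, Candidate length: 7
Precision = 2/7

2/7


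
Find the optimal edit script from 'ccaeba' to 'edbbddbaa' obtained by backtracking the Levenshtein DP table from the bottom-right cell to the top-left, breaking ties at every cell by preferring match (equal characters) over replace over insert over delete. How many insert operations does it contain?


Edit distance = 7. Backtracking from cell (6, 9) with preference match > replace > insert > delete,
then listing the resulting alignment 'ccaeba' -> 'edbbddbaa' left to right:
  Step 1: insert 'e' [insertion #1]
  Step 2: insert 'd' [insertion #2]
  Step 3: replace c->b
  Step 4: replace c->b
  Step 5: replace a->d
  Step 6: replace e->d
  Step 7: keep 'b'
  Step 8: insert 'a' [insertion #3]
  Step 9: keep 'a'
Total insertions: 3

3


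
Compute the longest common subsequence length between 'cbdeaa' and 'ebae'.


DP table for LCS of 'cbdeaa' and 'ebae':
       e  b  a  e
    0  0  0  0  0
  c 0  0  0  0  0
  b 0  0  1  1  1
  d 0  0  1  1  1
  e 0  1  1  1  2
  a 0  1  1  2  2
  a 0  1  1  2  2
LCS: 'be'
LCS length = 2

2


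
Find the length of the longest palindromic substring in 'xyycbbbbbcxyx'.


Scanning 'xyycbbbbbcxyx' for palindromic substrings.
Substring at positions 3-9: 'cbbbbbc'.
Check: reverse('cbbbbbc') = 'cbbbbbc' -> palindrome confirmed.
Neighbouring characters ('y' / 'x') break symmetry, so it cannot extend further.
No longer palindromic substring exists; longest length = 7

7


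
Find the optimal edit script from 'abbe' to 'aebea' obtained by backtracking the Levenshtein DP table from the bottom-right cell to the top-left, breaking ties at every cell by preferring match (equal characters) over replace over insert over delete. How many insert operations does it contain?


Edit distance = 2. Backtracking from cell (4, 5) with preference match > replace > insert > delete,
then listing the resulting alignment 'abbe' -> 'aebea' left to right:
  Step 1: keep 'a'
  Step 2: replace b->e
  Step 3: keep 'b'
  Step 4: keep 'e'
  Step 5: insert 'a' [insertion #1]
Total insertions: 1

1


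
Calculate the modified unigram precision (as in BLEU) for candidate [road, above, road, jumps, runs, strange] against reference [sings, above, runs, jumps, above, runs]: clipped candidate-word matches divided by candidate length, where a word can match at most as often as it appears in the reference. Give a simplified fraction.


Reference word counts: {'above': 2, 'jumps': 1, 'runs': 2, 'sings': 1}
Checking each candidate word (with clipping):
  'road' -> not in reference -> no match (matches: 0)
  'above' -> in reference (ref count 2, used 1/2) -> match (matches: 1)
  'road' -> not in reference -> no match (matches: 1)
  'jumps' -> in reference (ref count 1, used 1/1) -> match (matches: 2)
  'runs' -> in reference (ref count 2, used 1/2) -> match (matches: 3)
  'strange' -> not in reference -> no match (matches: 3)
Clipped matches: 3, Candidate length: 6
Precision = 3/6 = 1/2

1/2


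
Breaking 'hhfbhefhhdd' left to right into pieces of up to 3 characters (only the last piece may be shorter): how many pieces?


'hhfbhefhhdd' has 11 characters.
Chunking with max size 3:
  Chunk 1: 'hhf' (positions 0-2)
  Chunk 2: 'bhe' (positions 3-5)
  Chunk 3: 'fhh' (positions 6-8)
  Chunk 4: 'dd' (positions 9-10)
Total chunks: ceil(11 / 3) = 4

4


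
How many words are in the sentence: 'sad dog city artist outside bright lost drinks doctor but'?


Counting words by splitting on spaces:
  Word 1: 'sad'
  Word 2: 'dog'
  Word 3: 'city'
  Word 4: 'artist'
  Word 5: 'outside'
  Word 6: 'bright'
  Word 7: 'lost'
  Word 8: 'drinks'
  Word 9: 'doctor'
  Word 10: 'but'
Total words: 10

10


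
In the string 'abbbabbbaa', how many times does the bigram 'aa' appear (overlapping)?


Scanning 'abbbabbbaa' for bigram 'aa':
  Position 0: 'ab' -> no
  Position 1: 'bb' -> no
  Position 2: 'bb' -> no
  Position 3: 'ba' -> no
  Position 4: 'ab' -> no
  Position 5: 'bb' -> no
  Position 6: 'bb' -> no
  Position 7: 'ba' -> no
  Position 8: 'aa' -> MATCH
Total matches: 1

1


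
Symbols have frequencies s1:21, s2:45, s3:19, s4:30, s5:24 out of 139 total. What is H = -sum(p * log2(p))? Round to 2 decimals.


Computing entropy H = -sum(p_i * log2(p_i)):
  s1: p = 21/139 = 0.1511, -p*log2(p) = 0.4119
  s2: p = 45/139 = 0.3237, -p*log2(p) = 0.5268
  s3: p = 19/139 = 0.1367, -p*log2(p) = 0.3924
  s4: p = 30/139 = 0.2158, -p*log2(p) = 0.4774
  s5: p = 24/139 = 0.1727, -p*log2(p) = 0.4375
H = sum of terms = 2.2460
Rounded to 2 decimals: 2.25

2.25


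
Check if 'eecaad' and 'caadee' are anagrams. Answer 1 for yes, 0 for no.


Sort characters of 'eecaad': 'aacdee'
Sort characters of 'caadee': 'aacdee'
Sorted forms match -> they ARE anagrams
Result: 1

1


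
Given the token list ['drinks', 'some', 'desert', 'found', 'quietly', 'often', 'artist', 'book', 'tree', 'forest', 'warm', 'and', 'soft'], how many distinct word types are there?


Listing all tokens and tracking unique types:
  Token 1: 'drinks' -> NEW (unique so far: 1)
  Token 2: 'some' -> NEW (unique so far: 2)
  Token 3: 'desert' -> NEW (unique so far: 3)
  Token 4: 'found' -> NEW (unique so far: 4)
  Token 5: 'quietly' -> NEW (unique so far: 5)
  Token 6: 'often' -> NEW (unique so far: 6)
  Token 7: 'artist' -> NEW (unique so far: 7)
  Token 8: 'book' -> NEW (unique so far: 8)
  Token 9: 'tree' -> NEW (unique so far: 9)
  Token 10: 'forest' -> NEW (unique so far: 10)
  Token 11: 'warm' -> NEW (unique so far: 11)
  Token 12: 'and' -> NEW (unique so far: 12)
  Token 13: 'soft' -> NEW (unique so far: 13)
Unique types: ('and', 'artist', 'book', 'desert', 'drinks', 'forest', 'found', 'often', 'quietly', 'soft', 'some', 'tree', 'warm')
Vocabulary size: 13

13


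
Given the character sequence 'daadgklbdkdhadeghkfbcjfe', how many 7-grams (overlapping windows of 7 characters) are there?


String 'daadgklbdkdhadeghkfbcjfe' has length L = 24.
Number of overlapping n-grams = L - n + 1
Substituting: 24 - 7 + 1 = 18

18


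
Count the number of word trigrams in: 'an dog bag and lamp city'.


Word trigrams from [6] words:
  Trigram 1: (an dog bag)
  Trigram 2: (dog bag and)
  Trigram 3: (bag and lamp)
  Trigram 4: (and lamp city)
Total word trigrams: 6 - 2 = 4

4


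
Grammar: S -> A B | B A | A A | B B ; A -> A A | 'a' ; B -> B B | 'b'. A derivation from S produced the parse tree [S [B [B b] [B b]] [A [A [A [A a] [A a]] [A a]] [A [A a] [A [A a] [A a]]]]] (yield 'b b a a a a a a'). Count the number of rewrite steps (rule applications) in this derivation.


Every bracketed nonterminal node [X ...] in the tree is produced by exactly one rule application.
Reading the tree off as a leftmost derivation:
  Step 1: S  =>  B A   (applied S -> B A)
  Step 2: B A  =>  B B A   (applied B -> B B)
  Step 3: B B A  =>  b B A   (applied B -> b)
  Step 4: b B A  =>  b b A   (applied B -> b)
  Step 5: b b A  =>  b b A A   (applied A -> A A)
  Step 6: b b A A  =>  b b A A A   (applied A -> A A)
  Step 7: b b A A A  =>  b b A A A A   (applied A -> A A)
  Step 8: b b A A A A  =>  b b a A A A   (applied A -> a)
  Step 9: b b a A A A  =>  b b a a A A   (applied A -> a)
  Step 10: b b a a A A  =>  b b a a a A   (applied A -> a)
  Step 11: b b a a a A  =>  b b a a a A A   (applied A -> A A)
  Step 12: b b a a a A A  =>  b b a a a a A   (applied A -> a)
  Step 13: b b a a a a A  =>  b b a a a a A A   (applied A -> A A)
  Step 14: b b a a a a A A  =>  b b a a a a a A   (applied A -> a)
  Step 15: b b a a a a a A  =>  b b a a a a a a   (applied A -> a)
Final yield: b b a a a a a a
Total rewrite steps: 15

15


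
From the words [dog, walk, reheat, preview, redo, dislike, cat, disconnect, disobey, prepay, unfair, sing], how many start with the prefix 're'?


Checking each word for prefix 're':
  'dog' -> no (count: 0)
  'walk' -> no (count: 0)
  'reheat' -> YES, starts with 're' (count: 1)
  'preview' -> no (count: 1)
  'redo' -> YES, starts with 're' (count: 2)
  'dislike' -> no (count: 2)
  'cat' -> no (count: 2)
  'disconnect' -> no (count: 2)
  'disobey' -> no (count: 2)
  'prepay' -> no (count: 2)
  'unfair' -> no (count: 2)
  'sing' -> no (count: 2)
Total with prefix 're': 2

2


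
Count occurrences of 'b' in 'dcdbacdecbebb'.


Scanning 'dcdbacdecbebb' for 'b':
  Position 3: 'b' -> MATCH (count: 1)
  Position 9: 'b' -> MATCH (count: 2)
  Position 11: 'b' -> MATCH (count: 3)
  Position 12: 'b' -> MATCH (count: 4)
Total occurrences of 'b': 4

4


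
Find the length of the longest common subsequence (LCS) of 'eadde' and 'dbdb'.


DP table for LCS of 'eadde' and 'dbdb':
       d  b  d  b
    0  0  0  0  0
  e 0  0  0  0  0
  a 0  0  0  0  0
  d 0  1  1  1  1
  d 0  1  1  2  2
  e 0  1  1  2  2
LCS: 'dd'
LCS length = 2

2


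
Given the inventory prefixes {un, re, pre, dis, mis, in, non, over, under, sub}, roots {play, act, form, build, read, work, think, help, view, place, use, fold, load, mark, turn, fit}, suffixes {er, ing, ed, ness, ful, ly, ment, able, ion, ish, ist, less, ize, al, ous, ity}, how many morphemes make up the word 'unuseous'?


Segmenting 'unuseous' against the inventory:
  'un' -> prefix (morpheme 1)
  'use' -> root (morpheme 2)
  'ous' -> suffix (morpheme 3)
Total morphemes: 3

3


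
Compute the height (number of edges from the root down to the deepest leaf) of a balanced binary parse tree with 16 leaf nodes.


In a balanced binary tree with n leaves the deepest leaf is ceil(log2(n)) edges below the root.
log2(16) = 4.0000
ceil(4.0000) = 4
height (edges) = 4

4


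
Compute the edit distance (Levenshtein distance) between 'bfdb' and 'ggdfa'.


Building DP table for s1='bfdb' (len 4) and s2='ggdfa' (len 5):
       g  g  d  f  a
    0  1  2  3  4  5
  b 1  1  2  3  4  5
  f 2  2  2  3  3  4
  d 3  3  3  2  3  4
  b 4  4  4  3  3  4
Edit distance = dp[4][5] = 4

4


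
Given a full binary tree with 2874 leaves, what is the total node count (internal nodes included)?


Leaf nodes (terminals): 2874
Internal nodes = n - 1 = 2874 - 1 = 2873
Total = leaves + internal = 2874 + 2873 = 5747

5747


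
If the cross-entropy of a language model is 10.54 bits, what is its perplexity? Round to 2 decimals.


Perplexity formula: PP = 2^H
H = 10.54
PP = 2^10.54
Decompose: 2^10.54 = 2^10 * 2^0.54
2^10 = 1024, 2^0.54 ~ 1.4539725
PP ~ 1024 * 1.4539725 = 1488.8678400
Rounded to 2 decimals: 1488.87

1488.87


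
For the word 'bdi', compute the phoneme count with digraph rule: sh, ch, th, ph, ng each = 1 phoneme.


Parsing 'bdi' greedily, digraphs first:
  'b' -> consonant phoneme (phonemes so far: 1)
  'd' -> consonant phoneme (phonemes so far: 2)
  'i' -> vowel phoneme (phonemes so far: 3)
Total phonemes: 3

3


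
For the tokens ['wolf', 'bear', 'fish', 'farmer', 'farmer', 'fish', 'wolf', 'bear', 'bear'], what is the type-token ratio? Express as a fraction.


Tokens: 9
Unique types: ('bear', 'farmer', 'fish', 'wolf') = 4
TTR = 4/9
Already in lowest terms.

4/9


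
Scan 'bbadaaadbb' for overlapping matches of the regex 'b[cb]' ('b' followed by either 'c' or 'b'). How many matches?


Pattern: b[cb] means 'b' followed by either 'c' or 'b'.
Scanning 'bbadaaadbb' position-by-position:
  Pos 0: window 'bb' -> MATCH
  Pos 1: window 'ba' -> no
  Pos 2: window 'ad' -> no
  Pos 3: window 'da' -> no
  Pos 4: window 'aa' -> no
  Pos 5: window 'aa' -> no
  Pos 6: window 'ad' -> no
  Pos 7: window 'db' -> no
  Pos 8: window 'bb' -> MATCH
  Pos 9: window 'b' -> no
Total matches: 2

2


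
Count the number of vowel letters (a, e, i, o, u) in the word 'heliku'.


Scanning each character of 'heliku':
  Position 1: 'h' -> consonant (running count: 0)
  Position 2: 'e' -> vowel (running count: 1)
  Position 3: 'l' -> consonant (running count: 1)
  Position 4: 'i' -> vowel (running count: 2)
  Position 5: 'k' -> consonant (running count: 2)
  Position 6: 'u' -> vowel (running count: 3)
Total vowels: 3

3


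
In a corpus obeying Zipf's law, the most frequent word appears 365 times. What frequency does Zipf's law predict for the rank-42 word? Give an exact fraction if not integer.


Zipf's law: freq(rank) = f1 / rank
f1 = 365, rank = 42
freq = 365 / 42
GCD(365, 42) = 1
Simplified: 365/42

365/42


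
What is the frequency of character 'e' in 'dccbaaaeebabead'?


Scanning 'dccbaaaeebabead' for 'e':
  Position 7: 'e' -> MATCH (count: 1)
  Position 8: 'e' -> MATCH (count: 2)
  Position 12: 'e' -> MATCH (count: 3)
Total occurrences of 'e': 3

3


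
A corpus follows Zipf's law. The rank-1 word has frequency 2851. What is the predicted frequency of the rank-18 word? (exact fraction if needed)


Zipf's law: freq(rank) = f1 / rank
f1 = 2851, rank = 18
freq = 2851 / 18
GCD(2851, 18) = 1
Simplified: 2851/18

2851/18


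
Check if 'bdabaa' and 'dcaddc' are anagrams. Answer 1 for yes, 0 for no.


Sort characters of 'bdabaa': 'aaabbd'
Sort characters of 'dcaddc': 'accddd'
Sorted forms differ -> they are NOT anagrams
Result: 0

0


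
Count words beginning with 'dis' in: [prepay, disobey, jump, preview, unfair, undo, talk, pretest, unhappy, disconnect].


Checking each word for prefix 'dis':
  'prepay' -> no (count: 0)
  'disobey' -> YES, starts with 'dis' (count: 1)
  'jump' -> no (count: 1)
  'preview' -> no (count: 1)
  'unfair' -> no (count: 1)
  'undo' -> no (count: 1)
  'talk' -> no (count: 1)
  'pretest' -> no (count: 1)
  'unhappy' -> no (count: 1)
  'disconnect' -> YES, starts with 'dis' (count: 2)
Total with prefix 'dis': 2

2


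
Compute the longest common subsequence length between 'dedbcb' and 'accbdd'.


DP table for LCS of 'dedbcb' and 'accbdd':
       a  c  c  b  d  d
    0  0  0  0  0  0  0
  d 0  0  0  0  0  1  1
  e 0  0  0  0  0  1  1
  d 0  0  0  0  0  1  2
  b 0  0  0  0  1  1  2
  c 0  0  1  1  1  1  2
  b 0  0  1  1  2  2  2
LCS: 'dd'
LCS length = 2

2


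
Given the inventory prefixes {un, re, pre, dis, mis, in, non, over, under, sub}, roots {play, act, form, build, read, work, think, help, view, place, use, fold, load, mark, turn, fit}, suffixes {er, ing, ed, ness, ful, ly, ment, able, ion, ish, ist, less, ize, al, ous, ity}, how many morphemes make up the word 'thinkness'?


Segmenting 'thinkness' against the inventory:
  'think' -> root (morpheme 1)
  'ness' -> suffix (morpheme 2)
Total morphemes: 2

2


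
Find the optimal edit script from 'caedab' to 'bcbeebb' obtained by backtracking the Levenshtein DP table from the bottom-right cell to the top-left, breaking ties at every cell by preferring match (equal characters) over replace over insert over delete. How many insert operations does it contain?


Edit distance = 4. Backtracking from cell (6, 7) with preference match > replace > insert > delete,
then listing the resulting alignment 'caedab' -> 'bcbeebb' left to right:
  Step 1: insert 'b' [insertion #1]
  Step 2: keep 'c'
  Step 3: replace a->b
  Step 4: keep 'e'
  Step 5: replace d->e
  Step 6: replace a->b
  Step 7: keep 'b'
Total insertions: 1

1


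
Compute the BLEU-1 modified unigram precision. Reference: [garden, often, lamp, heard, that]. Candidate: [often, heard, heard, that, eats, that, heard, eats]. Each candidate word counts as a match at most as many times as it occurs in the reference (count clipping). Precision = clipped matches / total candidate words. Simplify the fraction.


Reference word counts: {'garden': 1, 'heard': 1, 'lamp': 1, 'often': 1, 'that': 1}
Checking each candidate word (with clipping):
  'often' -> in reference (ref count 1, used 1/1) -> match (matches: 1)
  'heard' -> in reference (ref count 1, used 1/1) -> match (matches: 2)
  'heard' -> ref count 1 already used up (1/1) -> clipped, no match (matches: 2)
  'that' -> in reference (ref count 1, used 1/1) -> match (matches: 3)
  'eats' -> not in reference -> no match (matches: 3)
  'that' -> ref count 1 already used up (1/1) -> clipped, no match (matches: 3)
  'heard' -> ref count 1 already used up (1/1) -> clipped, no match (matches: 3)
  'eats' -> not in reference -> no match (matches: 3)
Clipped matches: 3, Candidate length: 8
Precision = 3/8

3/8


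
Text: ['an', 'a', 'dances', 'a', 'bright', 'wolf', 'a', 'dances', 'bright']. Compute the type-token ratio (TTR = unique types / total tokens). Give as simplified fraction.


Tokens: 9
Unique types: ('a', 'an', 'bright', 'dances', 'wolf') = 5
TTR = 5/9
Already in lowest terms.

5/9


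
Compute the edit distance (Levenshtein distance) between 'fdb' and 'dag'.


Building DP table for s1='fdb' (len 3) and s2='dag' (len 3):
       d  a  g
    0  1  2  3
  f 1  1  2  3
  d 2  1  2  3
  b 3  2  2  3
Edit distance = dp[3][3] = 3

3


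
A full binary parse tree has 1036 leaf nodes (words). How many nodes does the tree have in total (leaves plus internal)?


Leaf nodes (terminals): 1036
Internal nodes = n - 1 = 1036 - 1 = 1035
Total = leaves + internal = 1036 + 1035 = 2071

2071


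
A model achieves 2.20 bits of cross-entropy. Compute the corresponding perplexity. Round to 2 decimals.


Perplexity formula: PP = 2^H
H = 2.20
PP = 2^2.20
Decompose: 2^2.20 = 2^2 * 2^0.20
2^2 = 4, 2^0.20 ~ 1.1486984
PP ~ 4 * 1.1486984 = 4.5947936
Rounded to 2 decimals: 4.59

4.59


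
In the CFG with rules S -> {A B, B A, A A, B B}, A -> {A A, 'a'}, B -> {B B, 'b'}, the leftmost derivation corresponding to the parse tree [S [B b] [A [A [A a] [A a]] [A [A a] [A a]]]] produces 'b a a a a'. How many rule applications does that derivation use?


Every bracketed nonterminal node [X ...] in the tree is produced by exactly one rule application.
Reading the tree off as a leftmost derivation:
  Step 1: S  =>  B A   (applied S -> B A)
  Step 2: B A  =>  b A   (applied B -> b)
  Step 3: b A  =>  b A A   (applied A -> A A)
  Step 4: b A A  =>  b A A A   (applied A -> A A)
  Step 5: b A A A  =>  b a A A   (applied A -> a)
  Step 6: b a A A  =>  b a a A   (applied A -> a)
  Step 7: b a a A  =>  b a a A A   (applied A -> A A)
  Step 8: b a a A A  =>  b a a a A   (applied A -> a)
  Step 9: b a a a A  =>  b a a a a   (applied A -> a)
Final yield: b a a a a
Total rewrite steps: 9

9


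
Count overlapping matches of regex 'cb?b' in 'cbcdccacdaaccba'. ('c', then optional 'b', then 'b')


Pattern: cb?b means 'c', then optional 'b', then 'b'.
Scanning 'cbcdccacdaaccba' position-by-position:
  Pos 0: window 'cbc' -> MATCH
  Pos 1: window 'bcd' -> no
  Pos 2: window 'cdc' -> no
  Pos 3: window 'dcc' -> no
  Pos 4: window 'cca' -> no
  Pos 5: window 'cac' -> no
  Pos 6: window 'acd' -> no
  Pos 7: window 'cda' -> no
  Pos 8: window 'daa' -> no
  Pos 9: window 'aac' -> no
  Pos 10: window 'acc' -> no
  Pos 11: window 'ccb' -> no
  Pos 12: window 'cba' -> MATCH
  Pos 13: window 'ba' -> no
  Pos 14: window 'a' -> no
Total matches: 2

2


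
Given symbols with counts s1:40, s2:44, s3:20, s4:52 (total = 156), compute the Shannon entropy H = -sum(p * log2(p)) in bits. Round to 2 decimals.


Computing entropy H = -sum(p_i * log2(p_i)):
  s1: p = 40/156 = 0.2564, -p*log2(p) = 0.5035
  s2: p = 44/156 = 0.2821, -p*log2(p) = 0.5150
  s3: p = 20/156 = 0.1282, -p*log2(p) = 0.3799
  s4: p = 52/156 = 0.3333, -p*log2(p) = 0.5283
H = sum of terms = 1.9267
Rounded to 2 decimals: 1.93

1.93


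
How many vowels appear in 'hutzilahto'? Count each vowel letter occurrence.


Scanning each character of 'hutzilahto':
  Position 1: 'h' -> consonant (running count: 0)
  Position 2: 'u' -> vowel (running count: 1)
  Position 3: 't' -> consonant (running count: 1)
  Position 4: 'z' -> consonant (running count: 1)
  Position 5: 'i' -> vowel (running count: 2)
  Position 6: 'l' -> consonant (running count: 2)
  Position 7: 'a' -> vowel (running count: 3)
  Position 8: 'h' -> consonant (running count: 3)
  Position 9: 't' -> consonant (running count: 3)
  Position 10: 'o' -> vowel (running count: 4)
Total vowels: 4

4


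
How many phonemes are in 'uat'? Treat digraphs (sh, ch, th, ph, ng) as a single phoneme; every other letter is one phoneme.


Parsing 'uat' greedily, digraphs first:
  'u' -> vowel phoneme (phonemes so far: 1)
  'a' -> vowel phoneme (phonemes so far: 2)
  't' -> consonant phoneme (phonemes so far: 3)
Total phonemes: 3

3


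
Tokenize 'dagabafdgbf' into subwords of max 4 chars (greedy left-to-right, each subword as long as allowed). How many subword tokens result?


'dagabafdgbf' has 11 characters.
Chunking with max size 4:
  Chunk 1: 'daga' (positions 0-3)
  Chunk 2: 'bafd' (positions 4-7)
  Chunk 3: 'gbf' (positions 8-10)
Total chunks: ceil(11 / 4) = 3

3


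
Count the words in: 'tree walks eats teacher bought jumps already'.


Counting words by splitting on spaces:
  Word 1: 'tree'
  Word 2: 'walks'
  Word 3: 'eats'
  Word 4: 'teacher'
  Word 5: 'bought'
  Word 6: 'jumps'
  Word 7: 'already'
Total words: 7

7


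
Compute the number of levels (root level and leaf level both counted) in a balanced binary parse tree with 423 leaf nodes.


In a balanced binary tree with n leaves the deepest leaf is ceil(log2(n)) edges below the root,
so counting node levels inclusive of root and leaves gives ceil(log2(n)) + 1 levels.
log2(423) = 8.7245
ceil(8.7245) = 9
levels = 9 + 1 = 10

10


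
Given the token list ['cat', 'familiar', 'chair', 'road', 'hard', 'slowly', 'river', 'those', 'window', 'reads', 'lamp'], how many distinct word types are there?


Listing all tokens and tracking unique types:
  Token 1: 'cat' -> NEW (unique so far: 1)
  Token 2: 'familiar' -> NEW (unique so far: 2)
  Token 3: 'chair' -> NEW (unique so far: 3)
  Token 4: 'road' -> NEW (unique so far: 4)
  Token 5: 'hard' -> NEW (unique so far: 5)
  Token 6: 'slowly' -> NEW (unique so far: 6)
  Token 7: 'river' -> NEW (unique so far: 7)
  Token 8: 'those' -> NEW (unique so far: 8)
  Token 9: 'window' -> NEW (unique so far: 9)
  Token 10: 'reads' -> NEW (unique so far: 10)
  Token 11: 'lamp' -> NEW (unique so far: 11)
Unique types: ('cat', 'chair', 'familiar', 'hard', 'lamp', 'reads', 'river', 'road', 'slowly', 'those', 'window')
Vocabulary size: 11

11


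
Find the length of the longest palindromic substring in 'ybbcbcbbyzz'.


Scanning 'ybbcbcbbyzz' for palindromic substrings.
Substring at positions 0-8: 'ybbcbcbby'.
Check: reverse('ybbcbcbby') = 'ybbcbcbby' -> palindrome confirmed.
Neighbouring characters ('-' / 'z') break symmetry, so it cannot extend further.
No longer palindromic substring exists; longest length = 9

9


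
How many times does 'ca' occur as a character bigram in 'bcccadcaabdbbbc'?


Scanning 'bcccadcaabdbbbc' for bigram 'ca':
  Position 0: 'bc' -> no
  Position 1: 'cc' -> no
  Position 2: 'cc' -> no
  Position 3: 'ca' -> MATCH
  Position 4: 'ad' -> no
  Position 5: 'dc' -> no
  Position 6: 'ca' -> MATCH
  Position 7: 'aa' -> no
  Position 8: 'ab' -> no
  Position 9: 'bd' -> no
  Position 10: 'db' -> no
  Position 11: 'bb' -> no
  Position 12: 'bb' -> no
  Position 13: 'bc' -> no
Total matches: 2

2


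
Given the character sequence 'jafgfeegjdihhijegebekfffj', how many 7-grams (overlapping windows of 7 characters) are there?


String 'jafgfeegjdihhijegebekfffj' has length L = 25.
Number of overlapping n-grams = L - n + 1
Substituting: 25 - 7 + 1 = 19

19


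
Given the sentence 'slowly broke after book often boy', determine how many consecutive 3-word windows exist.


Word trigrams from [6] words:
  Trigram 1: (slowly broke after)
  Trigram 2: (broke after book)
  Trigram 3: (after book often)
  Trigram 4: (book often boy)
Total word trigrams: 6 - 2 = 4

4


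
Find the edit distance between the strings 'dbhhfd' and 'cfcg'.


Building DP table for s1='dbhhfd' (len 6) and s2='cfcg' (len 4):
       c  f  c  g
    0  1  2  3  4
  d 1  1  2  3  4
  b 2  2  2  3  4
  h 3  3  3  3  4
  h 4  4  4  4  4
  f 5  5  4  5  5
  d 6  6  5  5  6
Edit distance = dp[6][4] = 6

6


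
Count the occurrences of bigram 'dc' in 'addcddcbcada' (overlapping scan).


Scanning 'addcddcbcada' for bigram 'dc':
  Position 0: 'ad' -> no
  Position 1: 'dd' -> no
  Position 2: 'dc' -> MATCH
  Position 3: 'cd' -> no
  Position 4: 'dd' -> no
  Position 5: 'dc' -> MATCH
  Position 6: 'cb' -> no
  Position 7: 'bc' -> no
  Position 8: 'ca' -> no
  Position 9: 'ad' -> no
  Position 10: 'da' -> no
Total matches: 2

2


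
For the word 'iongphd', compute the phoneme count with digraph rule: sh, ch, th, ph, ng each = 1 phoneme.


Parsing 'iongphd' greedily, digraphs first:
  'i' -> vowel phoneme (phonemes so far: 1)
  'o' -> vowel phoneme (phonemes so far: 2)
  'ng' -> digraph (1 consonant phoneme) (phonemes so far: 3)
  'ph' -> digraph (1 consonant phoneme) (phonemes so far: 4)
  'd' -> consonant phoneme (phonemes so far: 5)
Total phonemes: 5

5


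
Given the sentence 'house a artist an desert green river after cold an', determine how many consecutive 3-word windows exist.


Word trigrams from [10] words:
  Trigram 1: (house a artist)
  Trigram 2: (a artist an)
  Trigram 3: (artist an desert)
  Trigram 4: (an desert green)
  Trigram 5: (desert green river)
  Trigram 6: (green river after)
  Trigram 7: (river after cold)
  Trigram 8: (after cold an)
Total word trigrams: 10 - 2 = 8

8


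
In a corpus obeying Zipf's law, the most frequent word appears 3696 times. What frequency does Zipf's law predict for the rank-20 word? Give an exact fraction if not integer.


Zipf's law: freq(rank) = f1 / rank
f1 = 3696, rank = 20
freq = 3696 / 20
GCD(3696, 20) = 4
Simplified: 924/5

924/5


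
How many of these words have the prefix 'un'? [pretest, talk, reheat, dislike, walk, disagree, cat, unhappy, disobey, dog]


Checking each word for prefix 'un':
  'pretest' -> no (count: 0)
  'talk' -> no (count: 0)
  'reheat' -> no (count: 0)
  'dislike' -> no (count: 0)
  'walk' -> no (count: 0)
  'disagree' -> no (count: 0)
  'cat' -> no (count: 0)
  'unhappy' -> YES, starts with 'un' (count: 1)
  'disobey' -> no (count: 1)
  'dog' -> no (count: 1)
Total with prefix 'un': 1

1


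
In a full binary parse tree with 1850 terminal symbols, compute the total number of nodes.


Leaf nodes (terminals): 1850
Internal nodes = n - 1 = 1850 - 1 = 1849
Total = leaves + internal = 1850 + 1849 = 3699

3699


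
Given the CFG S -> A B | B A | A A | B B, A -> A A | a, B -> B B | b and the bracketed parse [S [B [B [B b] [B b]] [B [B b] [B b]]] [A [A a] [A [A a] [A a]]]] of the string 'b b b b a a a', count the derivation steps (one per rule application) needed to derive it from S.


Every bracketed nonterminal node [X ...] in the tree is produced by exactly one rule application.
Reading the tree off as a leftmost derivation:
  Step 1: S  =>  B A   (applied S -> B A)
  Step 2: B A  =>  B B A   (applied B -> B B)
  Step 3: B B A  =>  B B B A   (applied B -> B B)
  Step 4: B B B A  =>  b B B A   (applied B -> b)
  Step 5: b B B A  =>  b b B A   (applied B -> b)
  Step 6: b b B A  =>  b b B B A   (applied B -> B B)
  Step 7: b b B B A  =>  b b b B A   (applied B -> b)
  Step 8: b b b B A  =>  b b b b A   (applied B -> b)
  Step 9: b b b b A  =>  b b b b A A   (applied A -> A A)
  Step 10: b b b b A A  =>  b b b b a A   (applied A -> a)
  Step 11: b b b b a A  =>  b b b b a A A   (applied A -> A A)
  Step 12: b b b b a A A  =>  b b b b a a A   (applied A -> a)
  Step 13: b b b b a a A  =>  b b b b a a a   (applied A -> a)
Final yield: b b b b a a a
Total rewrite steps: 13

13


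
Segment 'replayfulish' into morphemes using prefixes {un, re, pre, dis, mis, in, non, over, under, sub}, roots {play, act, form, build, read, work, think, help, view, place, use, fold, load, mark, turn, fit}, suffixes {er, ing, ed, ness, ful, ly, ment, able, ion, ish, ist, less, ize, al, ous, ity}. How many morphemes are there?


Segmenting 'replayfulish' against the inventory:
  're' -> prefix (morpheme 1)
  'play' -> root (morpheme 2)
  'ful' -> suffix (morpheme 3)
  'ish' -> suffix (morpheme 4)
Total morphemes: 4

4


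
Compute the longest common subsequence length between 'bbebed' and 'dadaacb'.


DP table for LCS of 'bbebed' and 'dadaacb':
       d  a  d  a  a  c  b
    0  0  0  0  0  0  0  0
  b 0  0  0  0  0  0  0  1
  b 0  0  0  0  0  0  0  1
  e 0  0  0  0  0  0  0  1
  b 0  0  0  0  0  0  0  1
  e 0  0  0  0  0  0  0  1
  d 0  1  1  1  1  1  1  1
LCS: 'b'
LCS length = 1

1


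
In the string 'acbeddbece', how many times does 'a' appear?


Scanning 'acbeddbece' for 'a':
  Position 0: 'a' -> MATCH (count: 1)
Total occurrences of 'a': 1

1


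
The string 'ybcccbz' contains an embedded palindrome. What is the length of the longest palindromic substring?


Scanning 'ybcccbz' for palindromic substrings.
Substring at positions 1-5: 'bcccb'.
Check: reverse('bcccb') = 'bcccb' -> palindrome confirmed.
Neighbouring characters ('y' / 'z') break symmetry, so it cannot extend further.
No longer palindromic substring exists; longest length = 5

5


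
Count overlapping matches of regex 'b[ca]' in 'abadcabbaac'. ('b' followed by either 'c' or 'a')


Pattern: b[ca] means 'b' followed by either 'c' or 'a'.
Scanning 'abadcabbaac' position-by-position:
  Pos 0: window 'ab' -> no
  Pos 1: window 'ba' -> MATCH
  Pos 2: window 'ad' -> no
  Pos 3: window 'dc' -> no
  Pos 4: window 'ca' -> no
  Pos 5: window 'ab' -> no
  Pos 6: window 'bb' -> no
  Pos 7: window 'ba' -> MATCH
  Pos 8: window 'aa' -> no
  Pos 9: window 'ac' -> no
  Pos 10: window 'c' -> no
Total matches: 2

2


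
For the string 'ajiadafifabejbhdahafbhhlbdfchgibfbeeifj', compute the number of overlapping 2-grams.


String 'ajiadafifabejbhdahafbhhlbdfchgibfbeeifj' has length L = 39.
Number of overlapping n-grams = L - n + 1
Substituting: 39 - 2 + 1 = 38

38


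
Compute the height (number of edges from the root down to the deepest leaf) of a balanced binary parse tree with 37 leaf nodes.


In a balanced binary tree with n leaves the deepest leaf is ceil(log2(n)) edges below the root.
log2(37) = 5.2095
ceil(5.2095) = 6
height (edges) = 6

6


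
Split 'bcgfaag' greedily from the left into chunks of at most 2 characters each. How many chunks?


'bcgfaag' has 7 characters.
Chunking with max size 2:
  Chunk 1: 'bc' (positions 0-1)
  Chunk 2: 'gf' (positions 2-3)
  Chunk 3: 'aa' (positions 4-5)
  Chunk 4: 'g' (positions 6-6)
Total chunks: ceil(7 / 2) = 4

4


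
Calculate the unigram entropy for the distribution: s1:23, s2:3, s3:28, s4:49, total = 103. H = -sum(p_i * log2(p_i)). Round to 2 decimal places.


Computing entropy H = -sum(p_i * log2(p_i)):
  s1: p = 23/103 = 0.2233, -p*log2(p) = 0.4830
  s2: p = 3/103 = 0.0291, -p*log2(p) = 0.1486
  s3: p = 28/103 = 0.2718, -p*log2(p) = 0.5108
  s4: p = 49/103 = 0.4757, -p*log2(p) = 0.5099
H = sum of terms = 1.6523
Rounded to 2 decimals: 1.65

1.65
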